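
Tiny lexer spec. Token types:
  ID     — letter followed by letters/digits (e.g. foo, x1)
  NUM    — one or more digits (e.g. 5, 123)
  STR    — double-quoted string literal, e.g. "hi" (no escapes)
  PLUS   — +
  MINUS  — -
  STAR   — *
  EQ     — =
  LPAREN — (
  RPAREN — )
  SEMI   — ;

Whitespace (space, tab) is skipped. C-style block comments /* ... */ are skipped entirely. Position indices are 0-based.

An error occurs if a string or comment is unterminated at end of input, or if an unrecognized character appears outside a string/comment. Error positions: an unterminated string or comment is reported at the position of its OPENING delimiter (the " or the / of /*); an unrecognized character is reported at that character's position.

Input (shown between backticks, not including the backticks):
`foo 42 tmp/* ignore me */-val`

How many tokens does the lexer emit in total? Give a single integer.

Answer: 5

Derivation:
pos=0: emit ID 'foo' (now at pos=3)
pos=4: emit NUM '42' (now at pos=6)
pos=7: emit ID 'tmp' (now at pos=10)
pos=10: enter COMMENT mode (saw '/*')
exit COMMENT mode (now at pos=25)
pos=25: emit MINUS '-'
pos=26: emit ID 'val' (now at pos=29)
DONE. 5 tokens: [ID, NUM, ID, MINUS, ID]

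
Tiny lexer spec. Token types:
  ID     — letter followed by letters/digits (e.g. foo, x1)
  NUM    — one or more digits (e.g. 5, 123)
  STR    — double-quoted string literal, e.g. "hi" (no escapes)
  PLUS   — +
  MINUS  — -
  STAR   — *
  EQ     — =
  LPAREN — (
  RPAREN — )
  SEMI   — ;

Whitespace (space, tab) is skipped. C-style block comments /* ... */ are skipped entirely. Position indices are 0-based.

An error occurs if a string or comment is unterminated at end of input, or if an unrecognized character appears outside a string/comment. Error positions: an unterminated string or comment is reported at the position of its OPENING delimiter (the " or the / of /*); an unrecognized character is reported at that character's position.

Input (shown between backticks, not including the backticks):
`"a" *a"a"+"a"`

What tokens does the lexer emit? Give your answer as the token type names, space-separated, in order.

Answer: STR STAR ID STR PLUS STR

Derivation:
pos=0: enter STRING mode
pos=0: emit STR "a" (now at pos=3)
pos=4: emit STAR '*'
pos=5: emit ID 'a' (now at pos=6)
pos=6: enter STRING mode
pos=6: emit STR "a" (now at pos=9)
pos=9: emit PLUS '+'
pos=10: enter STRING mode
pos=10: emit STR "a" (now at pos=13)
DONE. 6 tokens: [STR, STAR, ID, STR, PLUS, STR]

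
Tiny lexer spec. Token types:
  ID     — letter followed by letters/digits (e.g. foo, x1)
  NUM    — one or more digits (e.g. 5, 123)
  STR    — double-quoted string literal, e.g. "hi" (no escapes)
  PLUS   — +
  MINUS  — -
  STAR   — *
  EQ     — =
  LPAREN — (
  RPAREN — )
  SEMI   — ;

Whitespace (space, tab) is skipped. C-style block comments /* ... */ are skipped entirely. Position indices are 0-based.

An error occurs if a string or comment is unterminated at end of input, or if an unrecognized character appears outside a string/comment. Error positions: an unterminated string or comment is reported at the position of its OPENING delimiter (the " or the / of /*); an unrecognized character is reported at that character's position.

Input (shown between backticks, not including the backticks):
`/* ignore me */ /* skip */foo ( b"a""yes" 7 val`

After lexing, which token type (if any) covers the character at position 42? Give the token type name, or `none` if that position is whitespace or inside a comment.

Answer: NUM

Derivation:
pos=0: enter COMMENT mode (saw '/*')
exit COMMENT mode (now at pos=15)
pos=16: enter COMMENT mode (saw '/*')
exit COMMENT mode (now at pos=26)
pos=26: emit ID 'foo' (now at pos=29)
pos=30: emit LPAREN '('
pos=32: emit ID 'b' (now at pos=33)
pos=33: enter STRING mode
pos=33: emit STR "a" (now at pos=36)
pos=36: enter STRING mode
pos=36: emit STR "yes" (now at pos=41)
pos=42: emit NUM '7' (now at pos=43)
pos=44: emit ID 'val' (now at pos=47)
DONE. 7 tokens: [ID, LPAREN, ID, STR, STR, NUM, ID]
Position 42: char is '7' -> NUM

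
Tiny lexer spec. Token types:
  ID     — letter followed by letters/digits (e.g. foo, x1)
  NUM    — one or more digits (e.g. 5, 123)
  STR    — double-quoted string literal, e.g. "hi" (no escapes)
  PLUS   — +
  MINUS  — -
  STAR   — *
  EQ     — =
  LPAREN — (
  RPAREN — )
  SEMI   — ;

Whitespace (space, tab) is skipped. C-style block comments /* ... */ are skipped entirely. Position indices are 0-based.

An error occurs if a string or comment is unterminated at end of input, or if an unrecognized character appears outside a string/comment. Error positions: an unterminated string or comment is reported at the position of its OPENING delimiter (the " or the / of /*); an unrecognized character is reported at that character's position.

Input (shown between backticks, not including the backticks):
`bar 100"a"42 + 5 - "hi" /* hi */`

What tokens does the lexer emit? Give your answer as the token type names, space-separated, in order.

Answer: ID NUM STR NUM PLUS NUM MINUS STR

Derivation:
pos=0: emit ID 'bar' (now at pos=3)
pos=4: emit NUM '100' (now at pos=7)
pos=7: enter STRING mode
pos=7: emit STR "a" (now at pos=10)
pos=10: emit NUM '42' (now at pos=12)
pos=13: emit PLUS '+'
pos=15: emit NUM '5' (now at pos=16)
pos=17: emit MINUS '-'
pos=19: enter STRING mode
pos=19: emit STR "hi" (now at pos=23)
pos=24: enter COMMENT mode (saw '/*')
exit COMMENT mode (now at pos=32)
DONE. 8 tokens: [ID, NUM, STR, NUM, PLUS, NUM, MINUS, STR]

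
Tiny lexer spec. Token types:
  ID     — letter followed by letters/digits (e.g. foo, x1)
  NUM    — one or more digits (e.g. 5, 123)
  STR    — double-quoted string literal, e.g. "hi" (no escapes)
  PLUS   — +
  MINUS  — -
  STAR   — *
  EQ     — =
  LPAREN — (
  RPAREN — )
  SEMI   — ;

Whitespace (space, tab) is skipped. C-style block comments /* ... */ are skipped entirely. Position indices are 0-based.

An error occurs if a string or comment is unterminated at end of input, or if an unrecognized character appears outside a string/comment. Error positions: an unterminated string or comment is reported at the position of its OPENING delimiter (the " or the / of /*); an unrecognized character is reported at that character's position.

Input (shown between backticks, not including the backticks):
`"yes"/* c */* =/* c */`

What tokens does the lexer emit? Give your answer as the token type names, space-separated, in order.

Answer: STR STAR EQ

Derivation:
pos=0: enter STRING mode
pos=0: emit STR "yes" (now at pos=5)
pos=5: enter COMMENT mode (saw '/*')
exit COMMENT mode (now at pos=12)
pos=12: emit STAR '*'
pos=14: emit EQ '='
pos=15: enter COMMENT mode (saw '/*')
exit COMMENT mode (now at pos=22)
DONE. 3 tokens: [STR, STAR, EQ]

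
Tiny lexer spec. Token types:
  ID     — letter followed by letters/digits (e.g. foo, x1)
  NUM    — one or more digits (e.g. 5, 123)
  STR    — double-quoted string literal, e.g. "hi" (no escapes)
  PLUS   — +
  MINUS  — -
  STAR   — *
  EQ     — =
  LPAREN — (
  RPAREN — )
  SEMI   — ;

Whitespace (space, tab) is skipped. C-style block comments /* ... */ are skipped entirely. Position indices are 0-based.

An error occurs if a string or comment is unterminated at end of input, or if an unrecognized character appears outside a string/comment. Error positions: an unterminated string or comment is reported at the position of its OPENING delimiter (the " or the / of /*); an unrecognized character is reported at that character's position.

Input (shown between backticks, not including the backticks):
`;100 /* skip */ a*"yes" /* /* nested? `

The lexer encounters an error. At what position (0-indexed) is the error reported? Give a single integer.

Answer: 24

Derivation:
pos=0: emit SEMI ';'
pos=1: emit NUM '100' (now at pos=4)
pos=5: enter COMMENT mode (saw '/*')
exit COMMENT mode (now at pos=15)
pos=16: emit ID 'a' (now at pos=17)
pos=17: emit STAR '*'
pos=18: enter STRING mode
pos=18: emit STR "yes" (now at pos=23)
pos=24: enter COMMENT mode (saw '/*')
pos=24: ERROR — unterminated comment (reached EOF)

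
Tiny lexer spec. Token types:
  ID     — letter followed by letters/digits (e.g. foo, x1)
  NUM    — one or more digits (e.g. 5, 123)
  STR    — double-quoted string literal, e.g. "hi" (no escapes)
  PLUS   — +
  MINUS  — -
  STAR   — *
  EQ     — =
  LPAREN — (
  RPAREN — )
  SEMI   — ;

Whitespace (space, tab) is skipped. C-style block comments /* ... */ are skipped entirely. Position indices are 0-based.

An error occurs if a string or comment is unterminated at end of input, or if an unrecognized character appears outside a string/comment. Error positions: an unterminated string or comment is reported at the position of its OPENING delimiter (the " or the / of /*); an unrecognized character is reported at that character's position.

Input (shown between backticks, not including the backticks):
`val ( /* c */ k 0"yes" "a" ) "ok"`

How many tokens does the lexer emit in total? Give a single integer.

Answer: 8

Derivation:
pos=0: emit ID 'val' (now at pos=3)
pos=4: emit LPAREN '('
pos=6: enter COMMENT mode (saw '/*')
exit COMMENT mode (now at pos=13)
pos=14: emit ID 'k' (now at pos=15)
pos=16: emit NUM '0' (now at pos=17)
pos=17: enter STRING mode
pos=17: emit STR "yes" (now at pos=22)
pos=23: enter STRING mode
pos=23: emit STR "a" (now at pos=26)
pos=27: emit RPAREN ')'
pos=29: enter STRING mode
pos=29: emit STR "ok" (now at pos=33)
DONE. 8 tokens: [ID, LPAREN, ID, NUM, STR, STR, RPAREN, STR]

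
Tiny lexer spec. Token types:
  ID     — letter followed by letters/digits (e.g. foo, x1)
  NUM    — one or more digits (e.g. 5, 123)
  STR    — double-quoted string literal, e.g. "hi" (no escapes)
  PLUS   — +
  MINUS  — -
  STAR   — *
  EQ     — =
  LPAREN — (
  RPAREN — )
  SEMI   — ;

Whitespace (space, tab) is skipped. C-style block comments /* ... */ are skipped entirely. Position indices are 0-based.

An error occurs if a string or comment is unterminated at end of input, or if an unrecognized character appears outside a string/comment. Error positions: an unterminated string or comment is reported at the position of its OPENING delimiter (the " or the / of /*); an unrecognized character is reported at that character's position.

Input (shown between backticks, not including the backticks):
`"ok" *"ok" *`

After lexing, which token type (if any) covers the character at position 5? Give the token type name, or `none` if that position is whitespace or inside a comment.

pos=0: enter STRING mode
pos=0: emit STR "ok" (now at pos=4)
pos=5: emit STAR '*'
pos=6: enter STRING mode
pos=6: emit STR "ok" (now at pos=10)
pos=11: emit STAR '*'
DONE. 4 tokens: [STR, STAR, STR, STAR]
Position 5: char is '*' -> STAR

Answer: STAR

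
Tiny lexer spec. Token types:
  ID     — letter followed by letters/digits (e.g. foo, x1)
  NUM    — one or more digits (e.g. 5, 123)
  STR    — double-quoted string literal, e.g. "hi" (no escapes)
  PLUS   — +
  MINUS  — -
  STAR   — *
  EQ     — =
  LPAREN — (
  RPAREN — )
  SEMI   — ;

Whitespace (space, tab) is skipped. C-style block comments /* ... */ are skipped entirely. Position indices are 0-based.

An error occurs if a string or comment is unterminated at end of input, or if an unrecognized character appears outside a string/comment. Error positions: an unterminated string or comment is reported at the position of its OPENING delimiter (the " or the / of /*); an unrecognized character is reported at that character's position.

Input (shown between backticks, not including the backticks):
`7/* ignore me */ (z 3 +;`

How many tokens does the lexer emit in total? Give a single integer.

pos=0: emit NUM '7' (now at pos=1)
pos=1: enter COMMENT mode (saw '/*')
exit COMMENT mode (now at pos=16)
pos=17: emit LPAREN '('
pos=18: emit ID 'z' (now at pos=19)
pos=20: emit NUM '3' (now at pos=21)
pos=22: emit PLUS '+'
pos=23: emit SEMI ';'
DONE. 6 tokens: [NUM, LPAREN, ID, NUM, PLUS, SEMI]

Answer: 6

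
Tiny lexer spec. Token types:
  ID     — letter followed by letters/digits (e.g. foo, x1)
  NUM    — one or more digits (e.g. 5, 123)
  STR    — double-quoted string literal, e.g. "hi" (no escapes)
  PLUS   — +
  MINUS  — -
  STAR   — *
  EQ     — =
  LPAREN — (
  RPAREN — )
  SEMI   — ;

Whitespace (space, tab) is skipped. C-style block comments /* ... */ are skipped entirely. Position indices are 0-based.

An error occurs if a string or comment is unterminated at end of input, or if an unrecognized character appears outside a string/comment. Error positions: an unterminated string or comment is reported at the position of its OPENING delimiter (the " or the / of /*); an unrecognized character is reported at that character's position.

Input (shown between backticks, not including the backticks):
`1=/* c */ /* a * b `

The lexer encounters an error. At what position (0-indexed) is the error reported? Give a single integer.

Answer: 10

Derivation:
pos=0: emit NUM '1' (now at pos=1)
pos=1: emit EQ '='
pos=2: enter COMMENT mode (saw '/*')
exit COMMENT mode (now at pos=9)
pos=10: enter COMMENT mode (saw '/*')
pos=10: ERROR — unterminated comment (reached EOF)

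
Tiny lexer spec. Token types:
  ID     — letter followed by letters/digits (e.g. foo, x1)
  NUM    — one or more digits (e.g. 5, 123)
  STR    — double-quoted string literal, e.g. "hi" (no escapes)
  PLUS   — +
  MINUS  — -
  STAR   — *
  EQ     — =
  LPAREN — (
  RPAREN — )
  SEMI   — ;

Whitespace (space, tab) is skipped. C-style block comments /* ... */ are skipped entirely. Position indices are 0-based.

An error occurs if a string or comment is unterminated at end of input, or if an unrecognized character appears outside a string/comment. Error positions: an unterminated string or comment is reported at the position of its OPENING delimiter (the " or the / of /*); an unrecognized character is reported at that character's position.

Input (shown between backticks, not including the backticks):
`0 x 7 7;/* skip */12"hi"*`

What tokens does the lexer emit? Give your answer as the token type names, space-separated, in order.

pos=0: emit NUM '0' (now at pos=1)
pos=2: emit ID 'x' (now at pos=3)
pos=4: emit NUM '7' (now at pos=5)
pos=6: emit NUM '7' (now at pos=7)
pos=7: emit SEMI ';'
pos=8: enter COMMENT mode (saw '/*')
exit COMMENT mode (now at pos=18)
pos=18: emit NUM '12' (now at pos=20)
pos=20: enter STRING mode
pos=20: emit STR "hi" (now at pos=24)
pos=24: emit STAR '*'
DONE. 8 tokens: [NUM, ID, NUM, NUM, SEMI, NUM, STR, STAR]

Answer: NUM ID NUM NUM SEMI NUM STR STAR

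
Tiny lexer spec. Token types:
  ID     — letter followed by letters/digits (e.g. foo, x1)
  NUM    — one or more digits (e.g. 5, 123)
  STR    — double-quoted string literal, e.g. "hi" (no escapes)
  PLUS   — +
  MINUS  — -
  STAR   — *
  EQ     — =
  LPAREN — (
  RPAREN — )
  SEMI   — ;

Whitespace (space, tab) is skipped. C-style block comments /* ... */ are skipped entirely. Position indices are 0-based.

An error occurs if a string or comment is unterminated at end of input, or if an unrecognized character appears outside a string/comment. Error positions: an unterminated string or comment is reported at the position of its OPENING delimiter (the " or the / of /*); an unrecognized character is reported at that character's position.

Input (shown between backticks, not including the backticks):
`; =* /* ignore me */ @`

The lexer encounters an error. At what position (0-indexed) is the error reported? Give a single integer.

pos=0: emit SEMI ';'
pos=2: emit EQ '='
pos=3: emit STAR '*'
pos=5: enter COMMENT mode (saw '/*')
exit COMMENT mode (now at pos=20)
pos=21: ERROR — unrecognized char '@'

Answer: 21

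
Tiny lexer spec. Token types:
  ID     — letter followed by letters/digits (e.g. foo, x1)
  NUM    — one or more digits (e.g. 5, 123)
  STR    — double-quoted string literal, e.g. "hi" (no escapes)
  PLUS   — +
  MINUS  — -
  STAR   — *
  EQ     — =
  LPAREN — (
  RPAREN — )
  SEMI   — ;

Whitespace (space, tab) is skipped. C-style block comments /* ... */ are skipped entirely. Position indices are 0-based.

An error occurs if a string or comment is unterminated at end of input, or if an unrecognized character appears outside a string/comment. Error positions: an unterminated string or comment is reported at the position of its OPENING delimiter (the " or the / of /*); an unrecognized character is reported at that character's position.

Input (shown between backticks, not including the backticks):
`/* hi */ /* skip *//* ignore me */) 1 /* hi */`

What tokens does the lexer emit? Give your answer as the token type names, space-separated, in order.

pos=0: enter COMMENT mode (saw '/*')
exit COMMENT mode (now at pos=8)
pos=9: enter COMMENT mode (saw '/*')
exit COMMENT mode (now at pos=19)
pos=19: enter COMMENT mode (saw '/*')
exit COMMENT mode (now at pos=34)
pos=34: emit RPAREN ')'
pos=36: emit NUM '1' (now at pos=37)
pos=38: enter COMMENT mode (saw '/*')
exit COMMENT mode (now at pos=46)
DONE. 2 tokens: [RPAREN, NUM]

Answer: RPAREN NUM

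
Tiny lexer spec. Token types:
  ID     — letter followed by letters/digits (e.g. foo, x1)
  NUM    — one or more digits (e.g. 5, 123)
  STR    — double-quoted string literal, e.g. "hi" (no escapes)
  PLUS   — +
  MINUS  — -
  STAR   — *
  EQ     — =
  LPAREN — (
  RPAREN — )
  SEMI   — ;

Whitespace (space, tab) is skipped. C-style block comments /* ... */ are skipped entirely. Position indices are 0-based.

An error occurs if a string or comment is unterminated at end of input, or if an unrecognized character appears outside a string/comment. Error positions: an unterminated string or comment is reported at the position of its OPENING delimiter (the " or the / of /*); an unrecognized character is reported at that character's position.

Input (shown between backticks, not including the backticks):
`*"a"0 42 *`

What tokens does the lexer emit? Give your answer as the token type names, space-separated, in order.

pos=0: emit STAR '*'
pos=1: enter STRING mode
pos=1: emit STR "a" (now at pos=4)
pos=4: emit NUM '0' (now at pos=5)
pos=6: emit NUM '42' (now at pos=8)
pos=9: emit STAR '*'
DONE. 5 tokens: [STAR, STR, NUM, NUM, STAR]

Answer: STAR STR NUM NUM STAR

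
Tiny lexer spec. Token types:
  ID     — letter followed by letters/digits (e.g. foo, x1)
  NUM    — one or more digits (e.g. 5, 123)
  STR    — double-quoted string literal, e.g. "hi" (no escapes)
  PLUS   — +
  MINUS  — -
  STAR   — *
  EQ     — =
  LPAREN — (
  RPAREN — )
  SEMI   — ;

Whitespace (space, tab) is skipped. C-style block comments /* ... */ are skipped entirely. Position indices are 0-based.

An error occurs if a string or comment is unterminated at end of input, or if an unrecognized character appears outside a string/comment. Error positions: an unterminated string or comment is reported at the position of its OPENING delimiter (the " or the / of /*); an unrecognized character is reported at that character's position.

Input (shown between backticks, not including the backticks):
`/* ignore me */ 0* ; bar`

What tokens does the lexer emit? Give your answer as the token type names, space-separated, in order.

pos=0: enter COMMENT mode (saw '/*')
exit COMMENT mode (now at pos=15)
pos=16: emit NUM '0' (now at pos=17)
pos=17: emit STAR '*'
pos=19: emit SEMI ';'
pos=21: emit ID 'bar' (now at pos=24)
DONE. 4 tokens: [NUM, STAR, SEMI, ID]

Answer: NUM STAR SEMI ID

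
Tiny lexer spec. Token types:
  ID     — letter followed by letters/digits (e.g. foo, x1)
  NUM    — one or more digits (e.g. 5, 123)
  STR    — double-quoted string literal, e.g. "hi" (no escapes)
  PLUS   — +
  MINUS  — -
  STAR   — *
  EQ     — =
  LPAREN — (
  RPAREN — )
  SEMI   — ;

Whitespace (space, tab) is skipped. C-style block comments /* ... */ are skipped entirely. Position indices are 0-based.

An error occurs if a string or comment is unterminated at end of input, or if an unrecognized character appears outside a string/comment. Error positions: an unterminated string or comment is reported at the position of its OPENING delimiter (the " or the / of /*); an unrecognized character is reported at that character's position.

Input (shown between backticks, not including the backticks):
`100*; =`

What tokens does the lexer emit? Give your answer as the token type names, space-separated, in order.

Answer: NUM STAR SEMI EQ

Derivation:
pos=0: emit NUM '100' (now at pos=3)
pos=3: emit STAR '*'
pos=4: emit SEMI ';'
pos=6: emit EQ '='
DONE. 4 tokens: [NUM, STAR, SEMI, EQ]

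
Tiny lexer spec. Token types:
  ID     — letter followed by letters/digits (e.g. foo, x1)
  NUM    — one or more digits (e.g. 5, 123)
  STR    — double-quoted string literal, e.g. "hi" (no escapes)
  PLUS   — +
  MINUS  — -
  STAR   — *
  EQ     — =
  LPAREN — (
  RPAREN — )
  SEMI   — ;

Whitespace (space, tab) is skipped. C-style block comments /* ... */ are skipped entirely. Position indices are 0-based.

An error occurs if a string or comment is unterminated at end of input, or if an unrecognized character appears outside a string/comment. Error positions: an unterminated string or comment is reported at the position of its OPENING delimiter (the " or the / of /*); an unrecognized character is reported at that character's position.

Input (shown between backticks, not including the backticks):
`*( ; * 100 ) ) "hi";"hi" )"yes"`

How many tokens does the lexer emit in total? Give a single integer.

Answer: 12

Derivation:
pos=0: emit STAR '*'
pos=1: emit LPAREN '('
pos=3: emit SEMI ';'
pos=5: emit STAR '*'
pos=7: emit NUM '100' (now at pos=10)
pos=11: emit RPAREN ')'
pos=13: emit RPAREN ')'
pos=15: enter STRING mode
pos=15: emit STR "hi" (now at pos=19)
pos=19: emit SEMI ';'
pos=20: enter STRING mode
pos=20: emit STR "hi" (now at pos=24)
pos=25: emit RPAREN ')'
pos=26: enter STRING mode
pos=26: emit STR "yes" (now at pos=31)
DONE. 12 tokens: [STAR, LPAREN, SEMI, STAR, NUM, RPAREN, RPAREN, STR, SEMI, STR, RPAREN, STR]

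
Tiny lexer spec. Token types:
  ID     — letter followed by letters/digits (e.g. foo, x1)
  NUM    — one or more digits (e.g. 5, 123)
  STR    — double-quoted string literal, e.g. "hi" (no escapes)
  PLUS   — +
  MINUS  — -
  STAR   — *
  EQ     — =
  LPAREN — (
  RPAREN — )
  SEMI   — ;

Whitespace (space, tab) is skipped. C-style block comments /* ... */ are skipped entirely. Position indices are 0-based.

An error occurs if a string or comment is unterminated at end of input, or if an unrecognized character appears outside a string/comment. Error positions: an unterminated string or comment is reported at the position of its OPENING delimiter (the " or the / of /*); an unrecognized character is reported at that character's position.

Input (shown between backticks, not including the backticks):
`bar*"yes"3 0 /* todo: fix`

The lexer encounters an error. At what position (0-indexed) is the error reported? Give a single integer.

Answer: 13

Derivation:
pos=0: emit ID 'bar' (now at pos=3)
pos=3: emit STAR '*'
pos=4: enter STRING mode
pos=4: emit STR "yes" (now at pos=9)
pos=9: emit NUM '3' (now at pos=10)
pos=11: emit NUM '0' (now at pos=12)
pos=13: enter COMMENT mode (saw '/*')
pos=13: ERROR — unterminated comment (reached EOF)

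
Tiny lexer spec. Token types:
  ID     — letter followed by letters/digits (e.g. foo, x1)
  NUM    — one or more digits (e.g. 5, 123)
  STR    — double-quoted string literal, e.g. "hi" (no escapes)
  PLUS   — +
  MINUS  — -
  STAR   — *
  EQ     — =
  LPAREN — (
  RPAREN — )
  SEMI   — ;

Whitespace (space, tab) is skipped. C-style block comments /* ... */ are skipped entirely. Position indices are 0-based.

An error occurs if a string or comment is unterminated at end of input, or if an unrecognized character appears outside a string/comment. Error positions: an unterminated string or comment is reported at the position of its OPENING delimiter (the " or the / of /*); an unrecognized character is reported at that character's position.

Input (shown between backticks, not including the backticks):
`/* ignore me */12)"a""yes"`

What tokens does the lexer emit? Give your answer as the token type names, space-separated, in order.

Answer: NUM RPAREN STR STR

Derivation:
pos=0: enter COMMENT mode (saw '/*')
exit COMMENT mode (now at pos=15)
pos=15: emit NUM '12' (now at pos=17)
pos=17: emit RPAREN ')'
pos=18: enter STRING mode
pos=18: emit STR "a" (now at pos=21)
pos=21: enter STRING mode
pos=21: emit STR "yes" (now at pos=26)
DONE. 4 tokens: [NUM, RPAREN, STR, STR]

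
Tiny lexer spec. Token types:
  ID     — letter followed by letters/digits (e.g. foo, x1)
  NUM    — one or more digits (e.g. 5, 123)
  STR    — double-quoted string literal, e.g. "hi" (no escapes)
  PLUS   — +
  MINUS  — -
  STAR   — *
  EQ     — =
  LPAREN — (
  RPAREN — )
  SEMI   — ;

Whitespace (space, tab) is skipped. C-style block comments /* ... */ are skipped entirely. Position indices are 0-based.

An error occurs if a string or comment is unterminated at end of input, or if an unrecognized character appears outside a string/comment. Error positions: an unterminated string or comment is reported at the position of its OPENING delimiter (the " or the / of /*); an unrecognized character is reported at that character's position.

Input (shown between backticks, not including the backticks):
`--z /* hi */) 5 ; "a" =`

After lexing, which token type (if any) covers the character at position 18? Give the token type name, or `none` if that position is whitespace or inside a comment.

pos=0: emit MINUS '-'
pos=1: emit MINUS '-'
pos=2: emit ID 'z' (now at pos=3)
pos=4: enter COMMENT mode (saw '/*')
exit COMMENT mode (now at pos=12)
pos=12: emit RPAREN ')'
pos=14: emit NUM '5' (now at pos=15)
pos=16: emit SEMI ';'
pos=18: enter STRING mode
pos=18: emit STR "a" (now at pos=21)
pos=22: emit EQ '='
DONE. 8 tokens: [MINUS, MINUS, ID, RPAREN, NUM, SEMI, STR, EQ]
Position 18: char is '"' -> STR

Answer: STR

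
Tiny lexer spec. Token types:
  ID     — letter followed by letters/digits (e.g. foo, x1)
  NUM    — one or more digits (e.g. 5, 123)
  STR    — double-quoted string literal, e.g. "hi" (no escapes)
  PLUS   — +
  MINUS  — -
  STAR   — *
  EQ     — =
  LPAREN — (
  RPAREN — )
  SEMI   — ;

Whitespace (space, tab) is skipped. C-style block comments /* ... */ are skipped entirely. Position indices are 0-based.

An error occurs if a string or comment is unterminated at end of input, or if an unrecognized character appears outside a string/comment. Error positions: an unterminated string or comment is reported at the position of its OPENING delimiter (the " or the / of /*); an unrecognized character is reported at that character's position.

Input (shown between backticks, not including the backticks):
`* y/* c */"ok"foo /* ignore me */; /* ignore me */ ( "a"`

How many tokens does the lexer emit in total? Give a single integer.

pos=0: emit STAR '*'
pos=2: emit ID 'y' (now at pos=3)
pos=3: enter COMMENT mode (saw '/*')
exit COMMENT mode (now at pos=10)
pos=10: enter STRING mode
pos=10: emit STR "ok" (now at pos=14)
pos=14: emit ID 'foo' (now at pos=17)
pos=18: enter COMMENT mode (saw '/*')
exit COMMENT mode (now at pos=33)
pos=33: emit SEMI ';'
pos=35: enter COMMENT mode (saw '/*')
exit COMMENT mode (now at pos=50)
pos=51: emit LPAREN '('
pos=53: enter STRING mode
pos=53: emit STR "a" (now at pos=56)
DONE. 7 tokens: [STAR, ID, STR, ID, SEMI, LPAREN, STR]

Answer: 7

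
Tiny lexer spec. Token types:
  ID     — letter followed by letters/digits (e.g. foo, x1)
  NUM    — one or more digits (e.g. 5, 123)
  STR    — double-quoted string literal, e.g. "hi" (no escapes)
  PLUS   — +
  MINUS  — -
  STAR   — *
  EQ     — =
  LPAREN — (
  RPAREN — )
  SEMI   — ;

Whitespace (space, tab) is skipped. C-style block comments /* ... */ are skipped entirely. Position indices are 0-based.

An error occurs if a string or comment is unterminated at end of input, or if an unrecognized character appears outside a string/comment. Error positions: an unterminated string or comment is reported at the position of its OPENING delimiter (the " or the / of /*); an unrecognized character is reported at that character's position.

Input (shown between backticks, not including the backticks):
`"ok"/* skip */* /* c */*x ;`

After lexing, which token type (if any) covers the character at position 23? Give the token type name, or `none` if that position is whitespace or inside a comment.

pos=0: enter STRING mode
pos=0: emit STR "ok" (now at pos=4)
pos=4: enter COMMENT mode (saw '/*')
exit COMMENT mode (now at pos=14)
pos=14: emit STAR '*'
pos=16: enter COMMENT mode (saw '/*')
exit COMMENT mode (now at pos=23)
pos=23: emit STAR '*'
pos=24: emit ID 'x' (now at pos=25)
pos=26: emit SEMI ';'
DONE. 5 tokens: [STR, STAR, STAR, ID, SEMI]
Position 23: char is '*' -> STAR

Answer: STAR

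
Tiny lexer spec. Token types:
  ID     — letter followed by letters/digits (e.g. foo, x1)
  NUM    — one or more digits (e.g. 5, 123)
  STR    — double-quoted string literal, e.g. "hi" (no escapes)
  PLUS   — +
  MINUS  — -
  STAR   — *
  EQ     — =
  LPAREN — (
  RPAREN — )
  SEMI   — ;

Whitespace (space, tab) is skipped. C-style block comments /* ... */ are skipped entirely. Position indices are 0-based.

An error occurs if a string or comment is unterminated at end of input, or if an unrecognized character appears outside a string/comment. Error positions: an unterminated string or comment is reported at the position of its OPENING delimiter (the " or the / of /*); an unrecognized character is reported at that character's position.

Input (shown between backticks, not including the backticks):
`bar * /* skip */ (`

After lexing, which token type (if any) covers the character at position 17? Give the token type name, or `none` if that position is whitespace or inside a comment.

Answer: LPAREN

Derivation:
pos=0: emit ID 'bar' (now at pos=3)
pos=4: emit STAR '*'
pos=6: enter COMMENT mode (saw '/*')
exit COMMENT mode (now at pos=16)
pos=17: emit LPAREN '('
DONE. 3 tokens: [ID, STAR, LPAREN]
Position 17: char is '(' -> LPAREN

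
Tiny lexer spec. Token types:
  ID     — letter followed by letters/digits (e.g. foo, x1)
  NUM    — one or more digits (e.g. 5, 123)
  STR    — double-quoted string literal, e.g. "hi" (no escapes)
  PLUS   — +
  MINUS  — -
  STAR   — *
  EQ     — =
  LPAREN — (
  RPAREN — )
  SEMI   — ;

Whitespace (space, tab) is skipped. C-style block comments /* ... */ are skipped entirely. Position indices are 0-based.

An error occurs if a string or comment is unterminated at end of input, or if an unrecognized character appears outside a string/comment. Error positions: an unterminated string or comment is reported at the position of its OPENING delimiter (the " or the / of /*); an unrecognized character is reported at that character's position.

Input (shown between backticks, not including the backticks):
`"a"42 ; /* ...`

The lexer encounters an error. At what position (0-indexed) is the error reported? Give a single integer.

Answer: 8

Derivation:
pos=0: enter STRING mode
pos=0: emit STR "a" (now at pos=3)
pos=3: emit NUM '42' (now at pos=5)
pos=6: emit SEMI ';'
pos=8: enter COMMENT mode (saw '/*')
pos=8: ERROR — unterminated comment (reached EOF)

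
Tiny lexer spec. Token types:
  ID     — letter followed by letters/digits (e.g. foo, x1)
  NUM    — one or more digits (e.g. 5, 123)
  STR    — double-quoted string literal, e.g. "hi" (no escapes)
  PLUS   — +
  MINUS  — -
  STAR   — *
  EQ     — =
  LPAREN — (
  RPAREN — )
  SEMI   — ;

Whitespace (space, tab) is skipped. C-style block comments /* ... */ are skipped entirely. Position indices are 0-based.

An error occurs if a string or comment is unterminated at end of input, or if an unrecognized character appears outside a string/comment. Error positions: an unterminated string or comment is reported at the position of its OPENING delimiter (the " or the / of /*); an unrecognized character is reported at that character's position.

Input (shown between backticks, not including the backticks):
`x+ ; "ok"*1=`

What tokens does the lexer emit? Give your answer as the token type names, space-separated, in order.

pos=0: emit ID 'x' (now at pos=1)
pos=1: emit PLUS '+'
pos=3: emit SEMI ';'
pos=5: enter STRING mode
pos=5: emit STR "ok" (now at pos=9)
pos=9: emit STAR '*'
pos=10: emit NUM '1' (now at pos=11)
pos=11: emit EQ '='
DONE. 7 tokens: [ID, PLUS, SEMI, STR, STAR, NUM, EQ]

Answer: ID PLUS SEMI STR STAR NUM EQ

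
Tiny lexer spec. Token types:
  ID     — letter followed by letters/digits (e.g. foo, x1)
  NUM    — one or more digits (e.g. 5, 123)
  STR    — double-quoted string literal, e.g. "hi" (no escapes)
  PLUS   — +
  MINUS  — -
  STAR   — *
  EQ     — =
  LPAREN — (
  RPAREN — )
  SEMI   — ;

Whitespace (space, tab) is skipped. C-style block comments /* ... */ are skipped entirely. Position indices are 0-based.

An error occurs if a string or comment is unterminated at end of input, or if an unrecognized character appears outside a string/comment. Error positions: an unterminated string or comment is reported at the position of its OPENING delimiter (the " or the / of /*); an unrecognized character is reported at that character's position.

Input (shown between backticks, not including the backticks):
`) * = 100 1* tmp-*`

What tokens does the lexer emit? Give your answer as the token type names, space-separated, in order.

pos=0: emit RPAREN ')'
pos=2: emit STAR '*'
pos=4: emit EQ '='
pos=6: emit NUM '100' (now at pos=9)
pos=10: emit NUM '1' (now at pos=11)
pos=11: emit STAR '*'
pos=13: emit ID 'tmp' (now at pos=16)
pos=16: emit MINUS '-'
pos=17: emit STAR '*'
DONE. 9 tokens: [RPAREN, STAR, EQ, NUM, NUM, STAR, ID, MINUS, STAR]

Answer: RPAREN STAR EQ NUM NUM STAR ID MINUS STAR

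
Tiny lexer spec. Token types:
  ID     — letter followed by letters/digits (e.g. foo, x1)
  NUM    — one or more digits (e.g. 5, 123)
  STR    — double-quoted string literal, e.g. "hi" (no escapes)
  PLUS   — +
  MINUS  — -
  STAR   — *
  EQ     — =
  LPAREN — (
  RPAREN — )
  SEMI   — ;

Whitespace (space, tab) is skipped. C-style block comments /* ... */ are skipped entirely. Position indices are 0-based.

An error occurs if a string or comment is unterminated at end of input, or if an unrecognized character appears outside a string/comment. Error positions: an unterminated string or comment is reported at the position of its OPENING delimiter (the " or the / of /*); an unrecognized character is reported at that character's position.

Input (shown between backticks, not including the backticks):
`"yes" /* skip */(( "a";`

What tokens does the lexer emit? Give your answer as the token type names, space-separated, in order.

Answer: STR LPAREN LPAREN STR SEMI

Derivation:
pos=0: enter STRING mode
pos=0: emit STR "yes" (now at pos=5)
pos=6: enter COMMENT mode (saw '/*')
exit COMMENT mode (now at pos=16)
pos=16: emit LPAREN '('
pos=17: emit LPAREN '('
pos=19: enter STRING mode
pos=19: emit STR "a" (now at pos=22)
pos=22: emit SEMI ';'
DONE. 5 tokens: [STR, LPAREN, LPAREN, STR, SEMI]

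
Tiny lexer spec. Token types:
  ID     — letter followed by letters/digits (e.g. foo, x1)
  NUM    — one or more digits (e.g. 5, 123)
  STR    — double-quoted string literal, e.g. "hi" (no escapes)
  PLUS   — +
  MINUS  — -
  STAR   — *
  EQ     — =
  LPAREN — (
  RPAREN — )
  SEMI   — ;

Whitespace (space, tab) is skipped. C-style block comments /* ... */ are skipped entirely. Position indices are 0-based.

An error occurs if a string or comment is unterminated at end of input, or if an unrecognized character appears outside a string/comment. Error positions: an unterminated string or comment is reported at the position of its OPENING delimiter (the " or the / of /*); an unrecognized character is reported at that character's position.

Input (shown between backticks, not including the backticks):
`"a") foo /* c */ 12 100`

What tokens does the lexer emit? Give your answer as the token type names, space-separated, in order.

pos=0: enter STRING mode
pos=0: emit STR "a" (now at pos=3)
pos=3: emit RPAREN ')'
pos=5: emit ID 'foo' (now at pos=8)
pos=9: enter COMMENT mode (saw '/*')
exit COMMENT mode (now at pos=16)
pos=17: emit NUM '12' (now at pos=19)
pos=20: emit NUM '100' (now at pos=23)
DONE. 5 tokens: [STR, RPAREN, ID, NUM, NUM]

Answer: STR RPAREN ID NUM NUM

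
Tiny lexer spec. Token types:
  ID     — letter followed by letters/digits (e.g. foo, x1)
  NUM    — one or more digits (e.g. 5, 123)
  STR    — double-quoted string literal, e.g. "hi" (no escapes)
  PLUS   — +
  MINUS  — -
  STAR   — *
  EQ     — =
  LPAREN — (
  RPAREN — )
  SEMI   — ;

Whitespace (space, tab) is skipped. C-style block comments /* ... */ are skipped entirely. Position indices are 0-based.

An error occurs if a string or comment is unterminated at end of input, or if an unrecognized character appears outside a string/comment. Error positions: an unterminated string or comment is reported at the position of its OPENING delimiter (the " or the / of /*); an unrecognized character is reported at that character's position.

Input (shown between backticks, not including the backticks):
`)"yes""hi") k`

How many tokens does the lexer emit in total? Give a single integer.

pos=0: emit RPAREN ')'
pos=1: enter STRING mode
pos=1: emit STR "yes" (now at pos=6)
pos=6: enter STRING mode
pos=6: emit STR "hi" (now at pos=10)
pos=10: emit RPAREN ')'
pos=12: emit ID 'k' (now at pos=13)
DONE. 5 tokens: [RPAREN, STR, STR, RPAREN, ID]

Answer: 5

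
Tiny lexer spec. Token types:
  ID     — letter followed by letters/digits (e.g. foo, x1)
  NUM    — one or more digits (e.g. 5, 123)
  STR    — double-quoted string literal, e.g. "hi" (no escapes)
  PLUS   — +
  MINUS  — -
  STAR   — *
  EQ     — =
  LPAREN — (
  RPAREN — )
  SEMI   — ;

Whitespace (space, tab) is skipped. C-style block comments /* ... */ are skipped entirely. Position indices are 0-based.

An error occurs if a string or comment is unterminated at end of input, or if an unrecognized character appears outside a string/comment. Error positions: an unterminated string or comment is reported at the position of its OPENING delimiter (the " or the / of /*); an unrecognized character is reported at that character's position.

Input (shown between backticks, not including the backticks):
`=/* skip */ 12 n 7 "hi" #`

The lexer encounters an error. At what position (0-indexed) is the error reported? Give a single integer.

Answer: 24

Derivation:
pos=0: emit EQ '='
pos=1: enter COMMENT mode (saw '/*')
exit COMMENT mode (now at pos=11)
pos=12: emit NUM '12' (now at pos=14)
pos=15: emit ID 'n' (now at pos=16)
pos=17: emit NUM '7' (now at pos=18)
pos=19: enter STRING mode
pos=19: emit STR "hi" (now at pos=23)
pos=24: ERROR — unrecognized char '#'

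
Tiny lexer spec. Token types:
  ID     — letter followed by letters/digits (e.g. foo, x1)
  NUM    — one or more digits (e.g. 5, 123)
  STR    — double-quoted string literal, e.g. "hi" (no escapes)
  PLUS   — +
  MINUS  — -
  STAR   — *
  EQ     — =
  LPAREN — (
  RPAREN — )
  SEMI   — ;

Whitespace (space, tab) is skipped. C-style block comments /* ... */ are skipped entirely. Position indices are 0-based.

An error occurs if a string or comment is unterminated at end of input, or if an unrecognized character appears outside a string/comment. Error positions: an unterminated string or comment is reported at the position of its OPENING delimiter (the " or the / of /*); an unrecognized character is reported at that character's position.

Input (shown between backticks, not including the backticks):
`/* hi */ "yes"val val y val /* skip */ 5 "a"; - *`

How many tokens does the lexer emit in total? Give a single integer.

pos=0: enter COMMENT mode (saw '/*')
exit COMMENT mode (now at pos=8)
pos=9: enter STRING mode
pos=9: emit STR "yes" (now at pos=14)
pos=14: emit ID 'val' (now at pos=17)
pos=18: emit ID 'val' (now at pos=21)
pos=22: emit ID 'y' (now at pos=23)
pos=24: emit ID 'val' (now at pos=27)
pos=28: enter COMMENT mode (saw '/*')
exit COMMENT mode (now at pos=38)
pos=39: emit NUM '5' (now at pos=40)
pos=41: enter STRING mode
pos=41: emit STR "a" (now at pos=44)
pos=44: emit SEMI ';'
pos=46: emit MINUS '-'
pos=48: emit STAR '*'
DONE. 10 tokens: [STR, ID, ID, ID, ID, NUM, STR, SEMI, MINUS, STAR]

Answer: 10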